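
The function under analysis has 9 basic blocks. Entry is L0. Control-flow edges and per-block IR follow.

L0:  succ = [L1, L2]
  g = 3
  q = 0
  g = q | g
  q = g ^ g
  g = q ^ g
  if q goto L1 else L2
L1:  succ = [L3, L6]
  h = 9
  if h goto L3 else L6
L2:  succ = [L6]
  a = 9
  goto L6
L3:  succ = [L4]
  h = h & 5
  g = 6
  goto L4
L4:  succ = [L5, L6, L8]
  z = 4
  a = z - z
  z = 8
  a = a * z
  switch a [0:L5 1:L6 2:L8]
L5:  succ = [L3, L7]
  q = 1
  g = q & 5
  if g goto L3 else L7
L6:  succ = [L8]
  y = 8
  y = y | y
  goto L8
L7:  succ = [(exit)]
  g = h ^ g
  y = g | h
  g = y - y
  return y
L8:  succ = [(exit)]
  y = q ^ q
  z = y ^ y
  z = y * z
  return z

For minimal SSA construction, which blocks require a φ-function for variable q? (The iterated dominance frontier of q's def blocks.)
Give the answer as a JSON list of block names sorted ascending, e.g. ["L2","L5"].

Answer: ["L3", "L6", "L8"]

Working:
idom tree: L1←L0 L2←L0 L3←L1 L4←L3 L5←L4 L6←L0 L7←L5 L8←L0
Dom at joins:
  L3: preds {L1,L5}: {L0,L1} ∩ {L0,L1,L3,L4,L5} = {L0,L1}; idom=L1
  L6: preds {L1,L2,L4}: {L0,L1} ∩ {L0,L2} ∩ {L0,L1,L3,L4} = {L0}; idom=L0
  L8: preds {L4,L6}: {L0,L1,L3,L4} ∩ {L0,L6} = {L0}; idom=L0

Frontier:
  join L3 pred L1: · stop@L1
  join L3 pred L5: L5→L4→L3 stop@L1
  join L6 pred L1: L1 stop@L0
  join L6 pred L2: L2 stop@L0
  join L6 pred L4: L4→L3→L1 stop@L0
  join L8 pred L4: L4→L3→L1 stop@L0
  join L8 pred L6: L6 stop@L0
  L0: DF=∅
  L1: DF={L6,L8}
  L2: DF={L6}
  L3: DF={L3,L6,L8}
  L4: DF={L3,L6,L8}
  L5: DF={L3}
  L6: DF={L8}
  L7: DF=∅
  L8: DF=∅

φ for q: defs {L0,L5}
  DF⁺ = {L3,L6,L8}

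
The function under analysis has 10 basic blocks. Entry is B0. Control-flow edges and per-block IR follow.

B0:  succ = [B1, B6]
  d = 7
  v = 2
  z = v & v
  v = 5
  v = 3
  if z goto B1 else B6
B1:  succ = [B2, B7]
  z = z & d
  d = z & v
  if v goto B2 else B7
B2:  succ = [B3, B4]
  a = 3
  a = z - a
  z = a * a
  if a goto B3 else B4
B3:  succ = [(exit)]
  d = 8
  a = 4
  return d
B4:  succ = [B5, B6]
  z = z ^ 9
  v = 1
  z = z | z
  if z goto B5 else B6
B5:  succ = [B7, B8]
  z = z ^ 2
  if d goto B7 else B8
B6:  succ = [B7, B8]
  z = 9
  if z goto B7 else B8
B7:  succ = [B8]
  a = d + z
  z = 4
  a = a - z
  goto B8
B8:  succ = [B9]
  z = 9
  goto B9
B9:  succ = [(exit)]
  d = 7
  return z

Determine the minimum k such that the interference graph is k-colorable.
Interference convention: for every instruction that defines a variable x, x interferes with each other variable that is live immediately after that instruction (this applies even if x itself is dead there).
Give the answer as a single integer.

def/use:
  B0 def {d,v,z} use ∅
  B1 def {d,z} use {d,v,z}
  B2 def {a,z} use {z}
  B3 def {a,d} use ∅
  B4 def {v,z} use {z}
  B5 def {z} use {d,z}
  B6 def {z} use ∅
  B7 def {a,z} use {d,z}
  B8 def {z} use ∅
  B9 def {d} use {z}

Liveness:
  B0 li=∅ lo={d,v,z}
  B1 li={d,v,z} lo={d,z}
  B2 li={d,z} lo={d,z}
  B3 li=∅ lo=∅
  B4 li={d,z} lo={d,z}
  B5 li={d,z} lo={d,z}
  B6 li={d} lo={d,z}
  B7 li={d,z} lo=∅
  B8 li=∅ lo={z}
  B9 li={z} lo=∅

Interference:
  a: {d,z}
  d: {a,v,z}
  v: {d,z}
  z: {a,d,v}

Colouring:
  {a,d,z} pairwise interfere (3-clique) ⇒ χ ≥ 3
  assign a→R2 d→R0 v→R2 z→R1 — no edge inside a register ⇒ χ ≤ 3
  χ = 3

Answer: 3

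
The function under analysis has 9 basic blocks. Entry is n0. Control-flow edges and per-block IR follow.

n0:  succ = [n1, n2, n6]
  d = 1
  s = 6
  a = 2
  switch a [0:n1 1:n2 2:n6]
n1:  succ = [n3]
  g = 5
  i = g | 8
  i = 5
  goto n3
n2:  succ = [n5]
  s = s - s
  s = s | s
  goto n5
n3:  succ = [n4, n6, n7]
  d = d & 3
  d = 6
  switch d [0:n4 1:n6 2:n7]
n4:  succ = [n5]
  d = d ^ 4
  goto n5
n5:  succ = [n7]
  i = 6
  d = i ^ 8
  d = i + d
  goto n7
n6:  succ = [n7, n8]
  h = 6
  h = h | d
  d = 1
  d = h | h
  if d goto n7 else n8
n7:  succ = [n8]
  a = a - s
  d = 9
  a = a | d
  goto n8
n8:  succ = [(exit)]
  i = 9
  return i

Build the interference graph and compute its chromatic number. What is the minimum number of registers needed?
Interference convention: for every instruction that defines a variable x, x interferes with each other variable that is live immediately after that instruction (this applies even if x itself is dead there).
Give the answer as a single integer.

def/use:
  n0: def={a,d,s} ue=∅
  n1: def={g,i} ue=∅
  n2: def={s} ue={s}
  n3: def={d} ue={d}
  n4: def={d} ue={d}
  n5: def={d,i} ue=∅
  n6: def={d,h} ue={d}
  n7: def={a,d} ue={a,s}
  n8: def={i} ue=∅

Live sets:
  n0 li=∅ lo={a,d,s}
  n1 li={a,d,s} lo={a,d,s}
  n2 li={a,s} lo={a,s}
  n3 li={a,d,s} lo={a,d,s}
  n4 li={a,d,s} lo={a,s}
  n5 li={a,s} lo={a,s}
  n6 li={a,d,s} lo={a,s}
  n7 li={a,s} lo=∅
  n8 li=∅ lo=∅

Interference:
  a — {d,g,h,i,s}
  d — {a,g,h,i,s}
  g — {a,d,s}
  h — {a,d,s}
  i — {a,d,s}
  s — {a,d,g,h,i}

Chromatic number:
  lower bound: {a,d,g,s} mutually conflict ⇒ χ ≥ 4
  4-colouring: r0={a}  r1={d}  r2={s}  r3={g,h,i}
  χ = 4

Answer: 4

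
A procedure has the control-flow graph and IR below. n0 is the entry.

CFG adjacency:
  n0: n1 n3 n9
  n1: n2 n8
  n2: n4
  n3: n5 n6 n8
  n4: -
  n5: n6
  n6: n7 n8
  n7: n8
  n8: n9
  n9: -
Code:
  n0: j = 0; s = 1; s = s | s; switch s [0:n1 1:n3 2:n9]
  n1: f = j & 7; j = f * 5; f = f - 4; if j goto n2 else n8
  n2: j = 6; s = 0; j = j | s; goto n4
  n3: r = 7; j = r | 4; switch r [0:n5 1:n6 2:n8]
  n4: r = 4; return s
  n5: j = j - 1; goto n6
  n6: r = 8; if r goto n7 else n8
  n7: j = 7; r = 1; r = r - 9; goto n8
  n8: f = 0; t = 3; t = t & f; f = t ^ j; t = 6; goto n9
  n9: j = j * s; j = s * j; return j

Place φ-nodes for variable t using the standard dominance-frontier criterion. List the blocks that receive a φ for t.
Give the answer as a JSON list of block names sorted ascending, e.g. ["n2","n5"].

Answer: ["n9"]

Derivation:
idom tree: n1←n0 n2←n1 n3←n0 n4←n2 n5←n3 n6←n3 n7←n6 n8←n0 n9←n0
Dom∩ at merges:
  n6: preds {n3,n5}: {n0,n3} ∩ {n0,n3,n5} = {n0,n3}; idom=n3
  n8: preds {n1,n3,n6,n7}: {n0,n1} ∩ {n0,n3} ∩ {n0,n3,n6} ∩ {n0,n3,n6,n7} = {n0}; idom=n0
  n9: preds {n0,n8}: {n0} ∩ {n0,n8} = {n0}; idom=n0

DF walk-up:
  join n6 pred n3: · stop@n3
  join n6 pred n5: n5 stop@n3
  join n8 pred n1: n1 stop@n0
  join n8 pred n3: n3 stop@n0
  join n8 pred n6: n6→n3 stop@n0
  join n8 pred n7: n7→n6→n3 stop@n0
  join n9 pred n0: · stop@n0
  join n9 pred n8: n8 stop@n0
  DF(n0)=∅
  DF(n1)={n8}
  DF(n2)=∅
  DF(n3)={n8}
  DF(n4)=∅
  DF(n5)={n6}
  DF(n6)={n8}
  DF(n7)={n8}
  DF(n8)={n9}
  DF(n9)=∅

φ for t: defs {n8}
  DF⁺ = {n9}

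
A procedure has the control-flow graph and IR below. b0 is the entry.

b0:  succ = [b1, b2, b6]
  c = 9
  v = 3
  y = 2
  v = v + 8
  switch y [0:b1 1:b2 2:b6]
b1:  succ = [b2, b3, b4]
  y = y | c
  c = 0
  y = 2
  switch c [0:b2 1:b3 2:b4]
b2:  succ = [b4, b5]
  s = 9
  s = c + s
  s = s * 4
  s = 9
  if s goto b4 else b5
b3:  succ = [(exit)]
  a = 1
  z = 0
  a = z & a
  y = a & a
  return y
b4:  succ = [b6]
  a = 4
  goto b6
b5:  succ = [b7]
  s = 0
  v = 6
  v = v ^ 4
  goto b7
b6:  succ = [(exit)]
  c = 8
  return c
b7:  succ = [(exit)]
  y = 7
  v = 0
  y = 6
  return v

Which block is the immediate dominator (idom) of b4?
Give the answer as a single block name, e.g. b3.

Answer: b0

Derivation:
idom tree: b1←b0 b2←b0 b3←b1 b4←b0 b5←b2 b6←b0 b7←b5
Dom∩ at merges:
  b2: preds {b0,b1}: {b0} ∩ {b0,b1} = {b0}; idom=b0
  b4: preds {b1,b2}: {b0,b1} ∩ {b0,b2} = {b0}; idom=b0
  b6: preds {b0,b4}: {b0} ∩ {b0,b4} = {b0}; idom=b0

idom(b4) = b0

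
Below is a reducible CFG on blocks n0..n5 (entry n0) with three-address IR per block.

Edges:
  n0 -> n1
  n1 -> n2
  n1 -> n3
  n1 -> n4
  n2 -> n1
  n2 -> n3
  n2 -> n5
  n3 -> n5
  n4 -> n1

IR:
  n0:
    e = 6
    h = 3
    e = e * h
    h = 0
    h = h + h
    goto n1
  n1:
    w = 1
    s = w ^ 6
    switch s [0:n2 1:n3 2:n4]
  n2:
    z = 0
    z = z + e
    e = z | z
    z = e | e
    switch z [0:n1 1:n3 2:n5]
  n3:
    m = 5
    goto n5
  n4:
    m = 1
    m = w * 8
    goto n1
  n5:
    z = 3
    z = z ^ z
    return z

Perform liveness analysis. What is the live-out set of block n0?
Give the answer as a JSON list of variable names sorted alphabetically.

def/use:
  n0 def {e,h} use ∅
  n1 def {s,w} use ∅
  n2 def {e,z} use {e}
  n3 def {m} use ∅
  n4 def {m} use {w}
  n5 def {z} use ∅

Live sets:
  live n0: ∅→{e}
  live n1: {e}→{e,w}
  live n2: {e}→{e}
  live n3: ∅→∅
  live n4: {e,w}→{e}
  live n5: ∅→∅

live-out(n0) = ["e"]

Answer: ["e"]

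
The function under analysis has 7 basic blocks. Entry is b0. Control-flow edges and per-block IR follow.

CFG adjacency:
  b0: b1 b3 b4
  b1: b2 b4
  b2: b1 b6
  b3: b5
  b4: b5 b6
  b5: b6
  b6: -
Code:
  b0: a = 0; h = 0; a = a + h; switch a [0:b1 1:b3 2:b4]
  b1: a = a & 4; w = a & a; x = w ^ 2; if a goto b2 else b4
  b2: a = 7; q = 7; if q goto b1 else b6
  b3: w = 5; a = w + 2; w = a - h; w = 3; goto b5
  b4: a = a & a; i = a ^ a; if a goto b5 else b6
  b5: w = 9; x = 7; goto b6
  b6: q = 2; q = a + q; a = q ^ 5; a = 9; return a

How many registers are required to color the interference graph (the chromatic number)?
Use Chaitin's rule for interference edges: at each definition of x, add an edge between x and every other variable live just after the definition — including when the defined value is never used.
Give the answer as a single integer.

Block summaries:
  b0 def {a,h} use ∅
  b1 def {a,w,x} use {a}
  b2 def {a,q} use ∅
  b3 def {a,w} use {h}
  b4 def {a,i} use {a}
  b5 def {w,x} use ∅
  b6 def {a,q} use {a}

Liveness:
  live b0: ∅→{a,h}
  live b1: {a}→{a}
  live b2: ∅→{a}
  live b3: {h}→{a}
  live b4: {a}→{a}
  live b5: {a}→{a}
  live b6: {a}→∅

Interference:
  a↔{h,i,q,w,x}
  h↔{a,w}
  i↔{a}
  q↔{a}
  w↔{a,h}
  x↔{a}

Registers:
  clique {a,h,w} ⇒ need ≥ 3
  assign a→R0 h→R1 i→R1 q→R1 w→R2 x→R1 — no edge inside a register ⇒ χ ≤ 3
  χ = 3

Answer: 3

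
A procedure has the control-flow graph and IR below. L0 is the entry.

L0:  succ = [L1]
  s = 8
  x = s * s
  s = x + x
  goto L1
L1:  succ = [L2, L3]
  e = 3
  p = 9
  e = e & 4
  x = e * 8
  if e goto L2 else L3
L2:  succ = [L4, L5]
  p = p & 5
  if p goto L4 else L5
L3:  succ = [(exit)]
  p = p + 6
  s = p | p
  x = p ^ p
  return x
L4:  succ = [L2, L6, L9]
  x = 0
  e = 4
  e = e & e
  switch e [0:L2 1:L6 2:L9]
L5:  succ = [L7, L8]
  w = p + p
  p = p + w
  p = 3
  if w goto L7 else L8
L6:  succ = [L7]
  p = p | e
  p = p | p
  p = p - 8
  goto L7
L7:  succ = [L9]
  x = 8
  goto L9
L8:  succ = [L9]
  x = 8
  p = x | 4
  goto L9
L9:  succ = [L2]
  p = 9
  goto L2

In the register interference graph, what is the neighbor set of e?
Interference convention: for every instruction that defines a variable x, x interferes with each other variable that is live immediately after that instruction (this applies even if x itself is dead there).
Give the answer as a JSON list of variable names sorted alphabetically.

def/use:
  L0 def {s,x} use ∅
  L1 def {e,p,x} use ∅
  L2 def {p} use {p}
  L3 def {p,s,x} use {p}
  L4 def {e,x} use ∅
  L5 def {p,w} use {p}
  L6 def {p} use {e,p}
  L7 def {x} use ∅
  L8 def {p,x} use ∅
  L9 def {p} use ∅

Liveness:
  live L0: ∅→∅
  live L1: ∅→{p}
  live L2: {p}→{p}
  live L3: {p}→∅
  live L4: {p}→{e,p}
  live L5: {p}→∅
  live L6: {e,p}→∅
  live L7: ∅→∅
  live L8: ∅→∅
  live L9: ∅→{p}

Conflict graph:
  e↔{p,x}
  p↔{e,s,w,x}
  s↔{p}
  w↔{p}
  x↔{e,p}

N(e) = ["p", "x"]

Answer: ["p", "x"]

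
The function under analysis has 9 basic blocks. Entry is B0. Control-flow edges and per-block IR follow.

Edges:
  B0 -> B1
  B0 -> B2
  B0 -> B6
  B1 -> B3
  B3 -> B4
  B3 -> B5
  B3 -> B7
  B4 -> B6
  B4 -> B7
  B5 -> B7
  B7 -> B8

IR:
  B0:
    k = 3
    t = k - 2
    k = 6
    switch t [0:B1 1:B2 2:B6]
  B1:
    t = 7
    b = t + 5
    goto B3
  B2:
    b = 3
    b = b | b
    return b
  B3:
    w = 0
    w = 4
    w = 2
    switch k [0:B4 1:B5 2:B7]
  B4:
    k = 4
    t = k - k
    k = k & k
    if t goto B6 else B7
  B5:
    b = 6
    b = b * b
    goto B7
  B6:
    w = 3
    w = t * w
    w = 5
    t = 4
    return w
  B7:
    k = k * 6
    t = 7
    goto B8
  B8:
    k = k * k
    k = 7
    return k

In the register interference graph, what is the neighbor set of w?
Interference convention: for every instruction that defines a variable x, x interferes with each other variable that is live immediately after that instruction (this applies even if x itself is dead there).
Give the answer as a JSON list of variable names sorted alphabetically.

Answer: ["k", "t"]

Analysis:
def/use:
  B0 def {k,t} use ∅
  B1 def {b,t} use ∅
  B2 def {b} use ∅
  B3 def {w} use {k}
  B4 def {k,t} use ∅
  B5 def {b} use ∅
  B6 def {t,w} use {t}
  B7 def {k,t} use {k}
  B8 def {k} use {k}

Liveness:
  live B0: ∅→{k,t}
  live B1: {k}→{k}
  live B2: ∅→∅
  live B3: {k}→{k}
  live B4: ∅→{k,t}
  live B5: {k}→{k}
  live B6: {t}→∅
  live B7: {k}→{k}
  live B8: {k}→∅

Interference:
  b — {k}
  k — {b,t,w}
  t — {k,w}
  w — {k,t}

N(w) = ["k", "t"]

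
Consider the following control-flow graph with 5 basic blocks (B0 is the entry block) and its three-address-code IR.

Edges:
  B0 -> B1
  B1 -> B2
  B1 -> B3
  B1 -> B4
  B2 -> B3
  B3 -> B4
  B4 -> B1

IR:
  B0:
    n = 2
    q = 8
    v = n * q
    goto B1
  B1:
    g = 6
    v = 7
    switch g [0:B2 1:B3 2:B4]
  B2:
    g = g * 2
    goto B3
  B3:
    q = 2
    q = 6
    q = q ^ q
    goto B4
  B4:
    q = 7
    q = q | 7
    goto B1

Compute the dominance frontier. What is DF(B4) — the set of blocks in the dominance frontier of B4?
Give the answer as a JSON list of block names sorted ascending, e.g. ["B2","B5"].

Answer: ["B1"]

Analysis:
idom tree: B1←B0 B2←B1 B3←B1 B4←B1
Dom∩ at merges:
  B1: preds {B0,B4}: {B0} ∩ {B0,B1,B4} = {B0}; idom=B0
  B3: preds {B1,B2}: {B0,B1} ∩ {B0,B1,B2} = {B0,B1}; idom=B1
  B4: preds {B1,B3}: {B0,B1} ∩ {B0,B1,B3} = {B0,B1}; idom=B1

Frontier:
  join B1 pred B0: · stop@B0
  join B1 pred B4: B4→B1 stop@B0
  join B3 pred B1: · stop@B1
  join B3 pred B2: B2 stop@B1
  join B4 pred B1: · stop@B1
  join B4 pred B3: B3 stop@B1
  DF(B0)=∅
  DF(B1)={B1}
  DF(B2)={B3}
  DF(B3)={B4}
  DF(B4)={B1}

DF(B4) = ["B1"]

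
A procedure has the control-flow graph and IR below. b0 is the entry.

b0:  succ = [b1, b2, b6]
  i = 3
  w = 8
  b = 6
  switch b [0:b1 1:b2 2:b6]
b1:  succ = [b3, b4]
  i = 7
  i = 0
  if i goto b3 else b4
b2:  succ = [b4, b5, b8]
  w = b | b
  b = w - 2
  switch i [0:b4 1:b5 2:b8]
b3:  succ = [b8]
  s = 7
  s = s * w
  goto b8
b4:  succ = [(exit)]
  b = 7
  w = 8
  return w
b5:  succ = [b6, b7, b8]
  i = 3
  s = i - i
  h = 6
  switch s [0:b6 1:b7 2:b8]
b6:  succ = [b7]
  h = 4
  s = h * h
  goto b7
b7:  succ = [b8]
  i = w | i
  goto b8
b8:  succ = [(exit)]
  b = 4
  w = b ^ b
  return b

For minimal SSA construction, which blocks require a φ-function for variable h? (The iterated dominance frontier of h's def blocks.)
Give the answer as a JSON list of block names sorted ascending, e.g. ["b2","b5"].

Answer: ["b6", "b7", "b8"]

Working:
idom tree: b1←b0 b2←b0 b3←b1 b4←b0 b5←b2 b6←b0 b7←b0 b8←b0
Dom at joins:
  b4: preds {b1,b2}: {b0,b1} ∩ {b0,b2} = {b0}; idom=b0
  b6: preds {b0,b5}: {b0} ∩ {b0,b2,b5} = {b0}; idom=b0
  b7: preds {b5,b6}: {b0,b2,b5} ∩ {b0,b6} = {b0}; idom=b0
  b8: preds {b2,b3,b5,b7}: {b0,b2} ∩ {b0,b1,b3} ∩ {b0,b2,b5} ∩ {b0,b7} = {b0}; idom=b0

DF derivation:
  b4←b1: walk b1 to b0
  b4←b2: walk b2 to b0
  b6←b0: walk · to b0
  b6←b5: walk b5→b2 to b0
  b7←b5: walk b5→b2 to b0
  b7←b6: walk b6 to b0
  b8←b2: walk b2 to b0
  b8←b3: walk b3→b1 to b0
  b8←b5: walk b5→b2 to b0
  b8←b7: walk b7 to b0
  b0 → ∅
  b1 → {b4,b8}
  b2 → {b4,b6,b7,b8}
  b3 → {b8}
  b4 → ∅
  b5 → {b6,b7,b8}
  b6 → {b7}
  b7 → {b8}
  b8 → ∅

φ for h: defs {b5,b6}
  DF⁺ = {b6,b7,b8}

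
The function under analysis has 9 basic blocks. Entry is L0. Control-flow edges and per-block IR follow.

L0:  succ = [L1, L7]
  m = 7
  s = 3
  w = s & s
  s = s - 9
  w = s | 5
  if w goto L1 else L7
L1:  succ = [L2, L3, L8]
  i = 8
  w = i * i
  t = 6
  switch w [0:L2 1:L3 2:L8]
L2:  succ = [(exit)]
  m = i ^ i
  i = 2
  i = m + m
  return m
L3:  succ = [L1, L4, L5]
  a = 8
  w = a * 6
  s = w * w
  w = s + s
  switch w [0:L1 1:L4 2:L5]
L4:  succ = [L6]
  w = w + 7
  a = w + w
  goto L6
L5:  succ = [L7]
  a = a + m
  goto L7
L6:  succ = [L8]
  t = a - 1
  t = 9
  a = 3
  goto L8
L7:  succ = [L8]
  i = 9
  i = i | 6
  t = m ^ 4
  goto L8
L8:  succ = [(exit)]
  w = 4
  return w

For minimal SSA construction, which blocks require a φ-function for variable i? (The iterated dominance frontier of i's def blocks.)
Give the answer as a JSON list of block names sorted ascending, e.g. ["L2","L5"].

idom tree: L1←L0 L2←L1 L3←L1 L4←L3 L5←L3 L6←L4 L7←L0 L8←L0
Join-block Dom:
  L1: preds {L0,L3}: {L0} ∩ {L0,L1,L3} = {L0}; idom=L0
  L7: preds {L0,L5}: {L0} ∩ {L0,L1,L3,L5} = {L0}; idom=L0
  L8: preds {L1,L6,L7}: {L0,L1} ∩ {L0,L1,L3,L4,L6} ∩ {L0,L7} = {L0}; idom=L0

DF walk-up:
  L1←L0: walk · to L0
  L1←L3: walk L3→L1 to L0
  L7←L0: walk · to L0
  L7←L5: walk L5→L3→L1 to L0
  L8←L1: walk L1 to L0
  L8←L6: walk L6→L4→L3→L1 to L0
  L8←L7: walk L7 to L0
  L0 → ∅
  L1 → {L1,L7,L8}
  L2 → ∅
  L3 → {L1,L7,L8}
  L4 → {L8}
  L5 → {L7}
  L6 → {L8}
  L7 → {L8}
  L8 → ∅

φ for i: defs {L1,L2,L7}
  DF⁺ = {L1,L7,L8}

Answer: ["L1", "L7", "L8"]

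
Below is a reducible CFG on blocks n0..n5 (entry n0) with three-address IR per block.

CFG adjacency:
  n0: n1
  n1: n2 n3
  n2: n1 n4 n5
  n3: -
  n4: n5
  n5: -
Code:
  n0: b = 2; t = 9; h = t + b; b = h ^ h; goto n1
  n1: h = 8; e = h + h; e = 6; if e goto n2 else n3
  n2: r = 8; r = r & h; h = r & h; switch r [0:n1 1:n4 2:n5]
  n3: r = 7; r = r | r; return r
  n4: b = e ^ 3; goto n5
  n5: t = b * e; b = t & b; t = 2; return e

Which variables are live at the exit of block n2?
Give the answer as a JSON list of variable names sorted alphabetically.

Answer: ["b", "e"]

Working:
def/use:
  n0: def={b,h,t} ue=∅
  n1: def={e,h} ue=∅
  n2: def={h,r} ue={h}
  n3: def={r} ue=∅
  n4: def={b} ue={e}
  n5: def={b,t} ue={b,e}

Live sets:
  live n0: ∅→{b}
  live n1: {b}→{b,e,h}
  live n2: {b,e,h}→{b,e}
  live n3: ∅→∅
  live n4: {e}→{b,e}
  live n5: {b,e}→∅

live-out(n2) = ["b", "e"]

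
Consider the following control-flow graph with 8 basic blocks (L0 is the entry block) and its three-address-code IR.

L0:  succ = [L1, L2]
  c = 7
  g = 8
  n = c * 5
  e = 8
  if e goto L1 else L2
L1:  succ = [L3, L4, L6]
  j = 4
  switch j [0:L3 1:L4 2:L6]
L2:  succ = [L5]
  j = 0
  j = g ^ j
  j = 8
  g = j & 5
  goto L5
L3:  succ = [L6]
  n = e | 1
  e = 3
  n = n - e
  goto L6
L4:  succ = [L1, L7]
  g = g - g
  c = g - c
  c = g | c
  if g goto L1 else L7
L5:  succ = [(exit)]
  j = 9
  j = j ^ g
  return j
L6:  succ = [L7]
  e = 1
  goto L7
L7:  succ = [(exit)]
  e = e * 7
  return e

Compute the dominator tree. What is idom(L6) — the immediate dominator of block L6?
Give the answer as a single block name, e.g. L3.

Answer: L1

Analysis:
idom tree: L1←L0 L2←L0 L3←L1 L4←L1 L5←L2 L6←L1 L7←L1
Dom∩ at merges:
  L1: preds {L0,L4}: {L0} ∩ {L0,L1,L4} = {L0}; idom=L0
  L6: preds {L1,L3}: {L0,L1} ∩ {L0,L1,L3} = {L0,L1}; idom=L1
  L7: preds {L4,L6}: {L0,L1,L4} ∩ {L0,L1,L6} = {L0,L1}; idom=L1

idom(L6) = L1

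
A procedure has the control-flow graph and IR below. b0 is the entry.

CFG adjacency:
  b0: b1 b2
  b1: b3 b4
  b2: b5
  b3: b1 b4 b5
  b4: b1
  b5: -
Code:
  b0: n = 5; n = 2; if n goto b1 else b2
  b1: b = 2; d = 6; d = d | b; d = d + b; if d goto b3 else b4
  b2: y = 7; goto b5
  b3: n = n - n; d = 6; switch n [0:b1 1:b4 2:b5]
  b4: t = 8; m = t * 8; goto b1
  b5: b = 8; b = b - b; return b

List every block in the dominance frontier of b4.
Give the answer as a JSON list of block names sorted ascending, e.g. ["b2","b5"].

Answer: ["b1"]

Analysis:
idom tree: b1←b0 b2←b0 b3←b1 b4←b1 b5←b0
Dom∩ at merges:
  b1: preds {b0,b3,b4}: {b0} ∩ {b0,b1,b3} ∩ {b0,b1,b4} = {b0}; idom=b0
  b4: preds {b1,b3}: {b0,b1} ∩ {b0,b1,b3} = {b0,b1}; idom=b1
  b5: preds {b2,b3}: {b0,b2} ∩ {b0,b1,b3} = {b0}; idom=b0

DF derivation:
  join b1 pred b0: · stop@b0
  join b1 pred b3: b3→b1 stop@b0
  join b1 pred b4: b4→b1 stop@b0
  join b4 pred b1: · stop@b1
  join b4 pred b3: b3 stop@b1
  join b5 pred b2: b2 stop@b0
  join b5 pred b3: b3→b1 stop@b0
  b0: DF=∅
  b1: DF={b1,b5}
  b2: DF={b5}
  b3: DF={b1,b4,b5}
  b4: DF={b1}
  b5: DF=∅

DF(b4) = ["b1"]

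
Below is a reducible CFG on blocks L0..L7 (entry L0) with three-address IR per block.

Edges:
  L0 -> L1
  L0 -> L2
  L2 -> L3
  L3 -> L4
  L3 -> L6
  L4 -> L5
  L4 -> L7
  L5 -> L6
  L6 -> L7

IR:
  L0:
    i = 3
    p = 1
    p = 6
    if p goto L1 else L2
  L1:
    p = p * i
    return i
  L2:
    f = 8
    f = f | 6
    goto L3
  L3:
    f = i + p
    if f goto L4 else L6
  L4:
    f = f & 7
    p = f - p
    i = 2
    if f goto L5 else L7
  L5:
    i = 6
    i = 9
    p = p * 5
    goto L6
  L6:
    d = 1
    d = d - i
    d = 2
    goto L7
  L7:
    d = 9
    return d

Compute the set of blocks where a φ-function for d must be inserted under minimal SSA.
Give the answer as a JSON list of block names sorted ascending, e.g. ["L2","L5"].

idom tree: L1←L0 L2←L0 L3←L2 L4←L3 L5←L4 L6←L3 L7←L3
Join-block Dom:
  L6: preds {L3,L5}: {L0,L2,L3} ∩ {L0,L2,L3,L4,L5} = {L0,L2,L3}; idom=L3
  L7: preds {L4,L6}: {L0,L2,L3,L4} ∩ {L0,L2,L3,L6} = {L0,L2,L3}; idom=L3

Frontier:
  join L6 pred L3: · stop@L3
  join L6 pred L5: L5→L4 stop@L3
  join L7 pred L4: L4 stop@L3
  join L7 pred L6: L6 stop@L3
  DF(L0)=∅
  DF(L1)=∅
  DF(L2)=∅
  DF(L3)=∅
  DF(L4)={L6,L7}
  DF(L5)={L6}
  DF(L6)={L7}
  DF(L7)=∅

φ for d: defs {L6,L7}
  DF⁺ = {L7}

Answer: ["L7"]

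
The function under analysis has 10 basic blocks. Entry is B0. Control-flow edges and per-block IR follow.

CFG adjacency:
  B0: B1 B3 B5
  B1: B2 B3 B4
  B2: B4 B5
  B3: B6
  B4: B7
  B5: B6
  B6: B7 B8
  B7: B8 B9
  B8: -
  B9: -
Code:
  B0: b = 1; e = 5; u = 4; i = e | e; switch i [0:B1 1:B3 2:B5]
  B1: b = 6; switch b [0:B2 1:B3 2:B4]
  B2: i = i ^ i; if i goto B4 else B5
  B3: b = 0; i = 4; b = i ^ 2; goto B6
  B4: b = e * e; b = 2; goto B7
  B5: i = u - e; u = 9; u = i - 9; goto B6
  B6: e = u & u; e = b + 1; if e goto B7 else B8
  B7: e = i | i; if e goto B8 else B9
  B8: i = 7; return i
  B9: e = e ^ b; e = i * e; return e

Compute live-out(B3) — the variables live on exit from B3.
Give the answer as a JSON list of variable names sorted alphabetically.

Answer: ["b", "i", "u"]

Analysis:
Per-block:
  B0: def={b,e,i,u} ue=∅
  B1: def={b} ue=∅
  B2: def={i} ue={i}
  B3: def={b,i} ue=∅
  B4: def={b} ue={e}
  B5: def={i,u} ue={e,u}
  B6: def={e} ue={b,u}
  B7: def={e} ue={i}
  B8: def={i} ue=∅
  B9: def={e} ue={b,e,i}

Liveness:
  B0: in=∅ out={b,e,i,u}
  B1: in={e,i,u} out={b,e,i,u}
  B2: in={b,e,i,u} out={b,e,i,u}
  B3: in={u} out={b,i,u}
  B4: in={e,i} out={b,i}
  B5: in={b,e,u} out={b,i,u}
  B6: in={b,i,u} out={b,i}
  B7: in={b,i} out={b,e,i}
  B8: in=∅ out=∅
  B9: in={b,e,i} out=∅

live-out(B3) = ["b", "i", "u"]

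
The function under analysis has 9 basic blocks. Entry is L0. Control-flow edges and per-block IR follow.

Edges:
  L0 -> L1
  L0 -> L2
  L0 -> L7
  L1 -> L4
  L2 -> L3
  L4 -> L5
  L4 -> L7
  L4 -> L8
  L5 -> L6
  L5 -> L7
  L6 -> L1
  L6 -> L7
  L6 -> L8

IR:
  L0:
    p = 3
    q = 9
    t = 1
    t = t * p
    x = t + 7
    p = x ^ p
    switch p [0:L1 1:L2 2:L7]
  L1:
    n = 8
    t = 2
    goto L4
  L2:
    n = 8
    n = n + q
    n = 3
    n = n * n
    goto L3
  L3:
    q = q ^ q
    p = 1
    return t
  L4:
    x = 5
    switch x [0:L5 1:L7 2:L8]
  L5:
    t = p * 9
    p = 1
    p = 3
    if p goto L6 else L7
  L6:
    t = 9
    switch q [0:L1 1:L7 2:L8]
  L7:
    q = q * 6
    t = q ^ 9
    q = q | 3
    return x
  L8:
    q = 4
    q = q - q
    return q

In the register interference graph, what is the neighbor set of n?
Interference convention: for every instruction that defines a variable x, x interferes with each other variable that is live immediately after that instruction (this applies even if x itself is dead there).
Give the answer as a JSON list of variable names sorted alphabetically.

Per-block:
  L0: def={p,q,t,x} ue=∅
  L1: def={n,t} ue=∅
  L2: def={n} ue={q}
  L3: def={p,q} ue={q,t}
  L4: def={x} ue=∅
  L5: def={p,t} ue={p}
  L6: def={t} ue={q}
  L7: def={q,t} ue={q,x}
  L8: def={q} ue=∅

Live sets:
  L0: in=∅ out={p,q,t,x}
  L1: in={p,q} out={p,q}
  L2: in={q,t} out={q,t}
  L3: in={q,t} out=∅
  L4: in={p,q} out={p,q,x}
  L5: in={p,q,x} out={p,q,x}
  L6: in={p,q,x} out={p,q,x}
  L7: in={q,x} out=∅
  L8: in=∅ out=∅

Interfere edges:
  n — {p,q,t}
  p — {n,q,t,x}
  q — {n,p,t,x}
  t — {n,p,q,x}
  x — {p,q,t}

N(n) = ["p", "q", "t"]

Answer: ["p", "q", "t"]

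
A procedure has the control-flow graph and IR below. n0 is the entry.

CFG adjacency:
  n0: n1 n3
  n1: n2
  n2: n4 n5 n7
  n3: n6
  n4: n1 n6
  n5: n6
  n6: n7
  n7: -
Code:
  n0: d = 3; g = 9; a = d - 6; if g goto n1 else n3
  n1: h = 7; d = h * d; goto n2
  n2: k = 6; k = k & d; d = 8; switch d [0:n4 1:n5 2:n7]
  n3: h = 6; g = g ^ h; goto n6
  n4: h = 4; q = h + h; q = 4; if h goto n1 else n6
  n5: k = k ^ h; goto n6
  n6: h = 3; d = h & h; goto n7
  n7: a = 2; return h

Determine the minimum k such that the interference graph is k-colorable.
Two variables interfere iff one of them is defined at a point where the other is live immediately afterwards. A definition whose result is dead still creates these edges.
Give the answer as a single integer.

Answer: 4

Analysis:
Per-block:
  n0: def={a,d,g} ue=∅
  n1: def={d,h} ue={d}
  n2: def={d,k} ue={d}
  n3: def={g,h} ue={g}
  n4: def={h,q} ue=∅
  n5: def={k} ue={h,k}
  n6: def={d,h} ue=∅
  n7: def={a} ue={h}

Live sets:
  n0 li=∅ lo={d,g}
  n1 li={d} lo={d,h}
  n2 li={d,h} lo={d,h,k}
  n3 li={g} lo=∅
  n4 li={d} lo={d}
  n5 li={h,k} lo=∅
  n6 li=∅ lo={h}
  n7 li={h} lo=∅

Conflict graph:
  a: {d,g,h}
  d: {a,g,h,k,q}
  g: {a,d,h}
  h: {a,d,g,k,q}
  k: {d,h}
  q: {d,h}

Chromatic number:
  clique {a,d,g,h} ⇒ need ≥ 4
  4-colouring: R0={d}  R1={h}  R2={a,k,q}  R3={g}
  χ = 4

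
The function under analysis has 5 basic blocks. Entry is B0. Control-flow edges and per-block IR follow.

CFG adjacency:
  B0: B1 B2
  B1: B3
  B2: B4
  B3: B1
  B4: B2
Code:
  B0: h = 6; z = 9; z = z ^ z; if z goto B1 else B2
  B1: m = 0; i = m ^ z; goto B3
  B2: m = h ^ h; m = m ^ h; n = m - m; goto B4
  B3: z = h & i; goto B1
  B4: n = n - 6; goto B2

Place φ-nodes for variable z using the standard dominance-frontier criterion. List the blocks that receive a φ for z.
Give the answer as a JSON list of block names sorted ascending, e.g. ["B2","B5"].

idom tree: B1←B0 B2←B0 B3←B1 B4←B2
Join-block Dom:
  B1: preds {B0,B3}: {B0} ∩ {B0,B1,B3} = {B0}; idom=B0
  B2: preds {B0,B4}: {B0} ∩ {B0,B2,B4} = {B0}; idom=B0

DF walk-up:
  B1←B0: walk · to B0
  B1←B3: walk B3→B1 to B0
  B2←B0: walk · to B0
  B2←B4: walk B4→B2 to B0
  B0: DF=∅
  B1: DF={B1}
  B2: DF={B2}
  B3: DF={B1}
  B4: DF={B2}

φ for z: defs {B0,B3}
  DF⁺ = {B1}

Answer: ["B1"]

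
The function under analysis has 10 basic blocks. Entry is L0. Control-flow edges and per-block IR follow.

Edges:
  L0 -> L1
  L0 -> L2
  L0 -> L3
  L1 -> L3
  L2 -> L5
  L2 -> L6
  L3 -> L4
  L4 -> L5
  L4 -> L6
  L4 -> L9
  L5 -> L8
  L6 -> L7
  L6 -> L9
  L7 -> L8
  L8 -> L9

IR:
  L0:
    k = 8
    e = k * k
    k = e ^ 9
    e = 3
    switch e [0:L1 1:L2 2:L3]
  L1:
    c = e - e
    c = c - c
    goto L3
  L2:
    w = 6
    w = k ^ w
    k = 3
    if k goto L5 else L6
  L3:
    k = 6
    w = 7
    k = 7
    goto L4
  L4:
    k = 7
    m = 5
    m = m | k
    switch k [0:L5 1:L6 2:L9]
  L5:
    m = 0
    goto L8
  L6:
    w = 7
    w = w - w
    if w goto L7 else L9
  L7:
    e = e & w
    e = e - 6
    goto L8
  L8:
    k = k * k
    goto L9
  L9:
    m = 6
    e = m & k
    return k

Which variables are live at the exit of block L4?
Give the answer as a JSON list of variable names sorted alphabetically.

def/use:
  L0 def {e,k} use ∅
  L1 def {c} use {e}
  L2 def {k,w} use {k}
  L3 def {k,w} use ∅
  L4 def {k,m} use ∅
  L5 def {m} use ∅
  L6 def {w} use ∅
  L7 def {e} use {e,w}
  L8 def {k} use {k}
  L9 def {e,m} use {k}

Live sets:
  live L0: ∅→{e,k}
  live L1: {e}→{e}
  live L2: {e,k}→{e,k}
  live L3: {e}→{e}
  live L4: {e}→{e,k}
  live L5: {k}→{k}
  live L6: {e,k}→{e,k,w}
  live L7: {e,k,w}→{k}
  live L8: {k}→{k}
  live L9: {k}→∅

live-out(L4) = ["e", "k"]

Answer: ["e", "k"]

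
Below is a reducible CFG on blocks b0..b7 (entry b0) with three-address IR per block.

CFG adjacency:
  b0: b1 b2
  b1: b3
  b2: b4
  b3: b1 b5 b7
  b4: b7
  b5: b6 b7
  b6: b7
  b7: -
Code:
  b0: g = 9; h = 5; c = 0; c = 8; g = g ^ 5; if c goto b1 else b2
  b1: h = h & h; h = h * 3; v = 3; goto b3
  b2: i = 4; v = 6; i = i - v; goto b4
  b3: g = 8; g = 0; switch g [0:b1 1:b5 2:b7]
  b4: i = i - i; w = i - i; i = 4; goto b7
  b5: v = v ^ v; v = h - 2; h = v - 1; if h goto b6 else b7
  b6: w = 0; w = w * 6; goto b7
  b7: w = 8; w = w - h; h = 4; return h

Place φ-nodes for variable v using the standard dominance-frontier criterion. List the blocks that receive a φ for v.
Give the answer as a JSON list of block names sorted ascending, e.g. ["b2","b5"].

idom tree: b1←b0 b2←b0 b3←b1 b4←b2 b5←b3 b6←b5 b7←b0
Dom at joins:
  b1: preds {b0,b3}: {b0} ∩ {b0,b1,b3} = {b0}; idom=b0
  b7: preds {b3,b4,b5,b6}: {b0,b1,b3} ∩ {b0,b2,b4} ∩ {b0,b1,b3,b5} ∩ {b0,b1,b3,b5,b6} = {b0}; idom=b0

DF walk-up:
  join b1 pred b0: · stop@b0
  join b1 pred b3: b3→b1 stop@b0
  join b7 pred b3: b3→b1 stop@b0
  join b7 pred b4: b4→b2 stop@b0
  join b7 pred b5: b5→b3→b1 stop@b0
  join b7 pred b6: b6→b5→b3→b1 stop@b0
  b0 → ∅
  b1 → {b1,b7}
  b2 → {b7}
  b3 → {b1,b7}
  b4 → {b7}
  b5 → {b7}
  b6 → {b7}
  b7 → ∅

φ for v: defs {b1,b2,b5}
  DF⁺ = {b1,b7}

Answer: ["b1", "b7"]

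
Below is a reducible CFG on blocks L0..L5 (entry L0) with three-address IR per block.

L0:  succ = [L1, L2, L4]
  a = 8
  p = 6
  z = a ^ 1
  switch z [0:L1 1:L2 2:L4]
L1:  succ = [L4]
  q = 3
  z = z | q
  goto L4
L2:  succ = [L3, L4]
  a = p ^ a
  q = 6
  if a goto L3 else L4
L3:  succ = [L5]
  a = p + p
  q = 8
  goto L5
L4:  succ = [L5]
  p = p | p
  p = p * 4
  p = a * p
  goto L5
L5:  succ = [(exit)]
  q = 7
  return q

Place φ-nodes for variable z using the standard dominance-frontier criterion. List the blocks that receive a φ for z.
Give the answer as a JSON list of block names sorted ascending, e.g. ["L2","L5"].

idom tree: L1←L0 L2←L0 L3←L2 L4←L0 L5←L0
Join-block Dom:
  L4: preds {L0,L1,L2}: {L0} ∩ {L0,L1} ∩ {L0,L2} = {L0}; idom=L0
  L5: preds {L3,L4}: {L0,L2,L3} ∩ {L0,L4} = {L0}; idom=L0

DF derivation:
  join L4 pred L0: · stop@L0
  join L4 pred L1: L1 stop@L0
  join L4 pred L2: L2 stop@L0
  join L5 pred L3: L3→L2 stop@L0
  join L5 pred L4: L4 stop@L0
  DF(L0)=∅
  DF(L1)={L4}
  DF(L2)={L4,L5}
  DF(L3)={L5}
  DF(L4)={L5}
  DF(L5)=∅

φ for z: defs {L0,L1}
  DF⁺ = {L4,L5}

Answer: ["L4", "L5"]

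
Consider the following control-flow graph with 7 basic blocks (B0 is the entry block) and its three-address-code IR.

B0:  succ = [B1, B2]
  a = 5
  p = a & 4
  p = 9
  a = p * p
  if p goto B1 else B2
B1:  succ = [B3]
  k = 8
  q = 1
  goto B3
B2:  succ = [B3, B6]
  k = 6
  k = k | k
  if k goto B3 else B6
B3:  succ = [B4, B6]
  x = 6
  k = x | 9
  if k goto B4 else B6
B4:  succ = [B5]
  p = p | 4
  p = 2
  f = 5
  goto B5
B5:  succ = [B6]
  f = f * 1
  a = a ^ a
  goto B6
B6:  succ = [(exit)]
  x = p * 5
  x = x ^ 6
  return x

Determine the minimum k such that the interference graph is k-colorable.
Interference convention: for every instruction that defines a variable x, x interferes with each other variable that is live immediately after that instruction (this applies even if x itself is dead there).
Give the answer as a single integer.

Answer: 3

Working:
Block summaries:
  B0 def {a,p} use ∅
  B1 def {k,q} use ∅
  B2 def {k} use ∅
  B3 def {k,x} use ∅
  B4 def {f,p} use {p}
  B5 def {a,f} use {a,f}
  B6 def {x} use {p}

Backward fixpoint:
  B0: in=∅ out={a,p}
  B1: in={a,p} out={a,p}
  B2: in={a,p} out={a,p}
  B3: in={a,p} out={a,p}
  B4: in={a,p} out={a,f,p}
  B5: in={a,f,p} out={p}
  B6: in={p} out=∅

Interference:
  a: {f,k,p,q,x}
  f: {a,p}
  k: {a,p}
  p: {a,f,k,q,x}
  q: {a,p}
  x: {a,p}

Chromatic number:
  {a,f,p} pairwise interfere (3-clique) ⇒ χ ≥ 3
  assign a→c0 f→c2 k→c2 p→c1 q→c2 x→c2 — no edge inside a register ⇒ χ ≤ 3
  χ = 3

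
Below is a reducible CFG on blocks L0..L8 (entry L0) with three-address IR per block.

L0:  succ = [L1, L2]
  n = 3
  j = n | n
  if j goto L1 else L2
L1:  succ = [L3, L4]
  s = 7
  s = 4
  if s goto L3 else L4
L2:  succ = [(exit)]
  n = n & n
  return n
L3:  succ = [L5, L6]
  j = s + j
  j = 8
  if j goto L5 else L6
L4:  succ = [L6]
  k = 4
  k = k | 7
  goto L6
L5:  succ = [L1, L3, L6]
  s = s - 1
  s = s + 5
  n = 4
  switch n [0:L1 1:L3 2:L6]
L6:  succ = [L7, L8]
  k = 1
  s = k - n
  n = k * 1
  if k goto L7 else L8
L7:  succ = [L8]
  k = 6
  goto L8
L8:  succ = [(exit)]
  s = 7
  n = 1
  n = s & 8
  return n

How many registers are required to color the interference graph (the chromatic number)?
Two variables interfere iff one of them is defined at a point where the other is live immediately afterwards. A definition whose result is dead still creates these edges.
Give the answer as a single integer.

Answer: 3

Analysis:
def/use:
  L0: def={j,n} ue=∅
  L1: def={s} ue=∅
  L2: def={n} ue={n}
  L3: def={j} ue={j,s}
  L4: def={k} ue=∅
  L5: def={n,s} ue={s}
  L6: def={k,n,s} ue={n}
  L7: def={k} ue=∅
  L8: def={n,s} ue=∅

Live sets:
  L0: in=∅ out={j,n}
  L1: in={j,n} out={j,n,s}
  L2: in={n} out=∅
  L3: in={j,n,s} out={j,n,s}
  L4: in={n} out={n}
  L5: in={j,s} out={j,n,s}
  L6: in={n} out=∅
  L7: in=∅ out=∅
  L8: in=∅ out=∅

Interfere edges:
  j: {n,s}
  k: {n,s}
  n: {j,k,s}
  s: {j,k,n}

Chromatic number:
  {j,n,s} pairwise interfere (3-clique) ⇒ χ ≥ 3
  assign j→c2 k→c2 n→c0 s→c1 — no edge inside a register ⇒ χ ≤ 3
  χ = 3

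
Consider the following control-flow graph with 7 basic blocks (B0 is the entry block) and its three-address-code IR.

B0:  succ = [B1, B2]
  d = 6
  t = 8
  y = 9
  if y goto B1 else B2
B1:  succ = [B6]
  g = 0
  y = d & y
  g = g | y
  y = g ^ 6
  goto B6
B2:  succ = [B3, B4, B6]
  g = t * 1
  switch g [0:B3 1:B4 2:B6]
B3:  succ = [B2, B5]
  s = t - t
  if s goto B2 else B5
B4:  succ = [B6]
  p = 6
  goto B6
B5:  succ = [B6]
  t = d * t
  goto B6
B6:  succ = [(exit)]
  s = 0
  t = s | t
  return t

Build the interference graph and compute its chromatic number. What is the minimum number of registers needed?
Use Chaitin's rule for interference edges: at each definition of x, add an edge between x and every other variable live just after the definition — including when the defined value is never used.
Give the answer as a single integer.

Answer: 4

Working:
Block summaries:
  B0: {d,t,y} / ∅
  B1: {g,y} / {d,y}
  B2: {g} / {t}
  B3: {s} / {t}
  B4: {p} / ∅
  B5: {t} / {d,t}
  B6: {s,t} / {t}

Backward fixpoint:
  live B0: ∅→{d,t,y}
  live B1: {d,t,y}→{t}
  live B2: {d,t}→{d,t}
  live B3: {d,t}→{d,t}
  live B4: {t}→{t}
  live B5: {d,t}→{t}
  live B6: {t}→∅

Interference:
  d — {g,s,t,y}
  g — {d,t,y}
  p — {t}
  s — {d,t}
  t — {d,g,p,s,y}
  y — {d,g,t}

Colouring:
  clique {d,g,t,y} ⇒ need ≥ 4
  assign d→R1 g→R2 p→R1 s→R2 t→R0 y→R3 — no edge inside a register ⇒ χ ≤ 4
  χ = 4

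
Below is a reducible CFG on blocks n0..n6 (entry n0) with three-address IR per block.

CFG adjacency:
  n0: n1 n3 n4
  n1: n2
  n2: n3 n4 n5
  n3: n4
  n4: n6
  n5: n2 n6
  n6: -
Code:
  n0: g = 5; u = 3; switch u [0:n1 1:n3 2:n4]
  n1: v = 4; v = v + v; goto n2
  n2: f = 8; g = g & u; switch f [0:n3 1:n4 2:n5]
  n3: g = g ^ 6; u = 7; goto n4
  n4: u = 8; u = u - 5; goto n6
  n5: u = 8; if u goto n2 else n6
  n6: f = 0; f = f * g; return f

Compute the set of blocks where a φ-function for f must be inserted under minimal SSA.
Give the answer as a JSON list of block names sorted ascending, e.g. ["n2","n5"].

idom tree: n1←n0 n2←n1 n3←n0 n4←n0 n5←n2 n6←n0
Join-block Dom:
  n2: preds {n1,n5}: {n0,n1} ∩ {n0,n1,n2,n5} = {n0,n1}; idom=n1
  n3: preds {n0,n2}: {n0} ∩ {n0,n1,n2} = {n0}; idom=n0
  n4: preds {n0,n2,n3}: {n0} ∩ {n0,n1,n2} ∩ {n0,n3} = {n0}; idom=n0
  n6: preds {n4,n5}: {n0,n4} ∩ {n0,n1,n2,n5} = {n0}; idom=n0

Frontier:
  join n2 pred n1: · stop@n1
  join n2 pred n5: n5→n2 stop@n1
  join n3 pred n0: · stop@n0
  join n3 pred n2: n2→n1 stop@n0
  join n4 pred n0: · stop@n0
  join n4 pred n2: n2→n1 stop@n0
  join n4 pred n3: n3 stop@n0
  join n6 pred n4: n4 stop@n0
  join n6 pred n5: n5→n2→n1 stop@n0
  n0 → ∅
  n1 → {n3,n4,n6}
  n2 → {n2,n3,n4,n6}
  n3 → {n4}
  n4 → {n6}
  n5 → {n2,n6}
  n6 → ∅

φ for f: defs {n2,n6}
  DF⁺ = {n2,n3,n4,n6}

Answer: ["n2", "n3", "n4", "n6"]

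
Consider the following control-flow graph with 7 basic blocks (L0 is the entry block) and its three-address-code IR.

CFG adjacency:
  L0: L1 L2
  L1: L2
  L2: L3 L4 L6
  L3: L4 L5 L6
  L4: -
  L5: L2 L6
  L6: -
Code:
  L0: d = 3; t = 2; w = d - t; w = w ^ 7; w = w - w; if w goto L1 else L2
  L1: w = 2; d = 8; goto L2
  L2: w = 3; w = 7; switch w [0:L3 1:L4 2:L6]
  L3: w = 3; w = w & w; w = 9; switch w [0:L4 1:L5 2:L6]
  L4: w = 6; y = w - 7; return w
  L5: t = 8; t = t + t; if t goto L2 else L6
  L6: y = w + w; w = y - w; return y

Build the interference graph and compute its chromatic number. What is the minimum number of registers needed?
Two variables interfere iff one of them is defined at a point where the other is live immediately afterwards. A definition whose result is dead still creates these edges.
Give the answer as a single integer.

def/use:
  L0: def={d,t,w} ue=∅
  L1: def={d,w} ue=∅
  L2: def={w} ue=∅
  L3: def={w} ue=∅
  L4: def={w,y} ue=∅
  L5: def={t} ue=∅
  L6: def={w,y} ue={w}

Live sets:
  L0 li=∅ lo=∅
  L1 li=∅ lo=∅
  L2 li=∅ lo={w}
  L3 li=∅ lo={w}
  L4 li=∅ lo=∅
  L5 li={w} lo={w}
  L6 li={w} lo=∅

Interfere edges:
  d: {t}
  t: {d,w}
  w: {t,y}
  y: {w}

Chromatic number:
  clique {d,t} ⇒ need ≥ 2
  2-colouring: r0={t,y}  r1={d,w}
  χ = 2

Answer: 2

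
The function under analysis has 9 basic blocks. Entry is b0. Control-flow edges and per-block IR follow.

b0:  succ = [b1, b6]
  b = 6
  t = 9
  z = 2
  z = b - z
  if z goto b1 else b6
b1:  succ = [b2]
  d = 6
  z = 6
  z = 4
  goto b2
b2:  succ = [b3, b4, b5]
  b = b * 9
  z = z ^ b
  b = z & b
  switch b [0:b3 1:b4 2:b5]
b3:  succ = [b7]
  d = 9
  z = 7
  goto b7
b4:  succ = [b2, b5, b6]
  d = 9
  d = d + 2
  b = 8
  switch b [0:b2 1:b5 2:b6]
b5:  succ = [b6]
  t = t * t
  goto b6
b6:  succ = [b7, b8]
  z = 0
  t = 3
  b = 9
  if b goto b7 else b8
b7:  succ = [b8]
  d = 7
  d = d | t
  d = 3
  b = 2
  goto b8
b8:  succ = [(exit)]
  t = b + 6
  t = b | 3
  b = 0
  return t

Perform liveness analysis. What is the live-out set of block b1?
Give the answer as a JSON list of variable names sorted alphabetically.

Per-block:
  b0 def {b,t,z} use ∅
  b1 def {d,z} use ∅
  b2 def {b,z} use {b,z}
  b3 def {d,z} use ∅
  b4 def {b,d} use ∅
  b5 def {t} use {t}
  b6 def {b,t,z} use ∅
  b7 def {b,d} use {t}
  b8 def {b,t} use {b}

Backward fixpoint:
  b0 li=∅ lo={b,t}
  b1 li={b,t} lo={b,t,z}
  b2 li={b,t,z} lo={t,z}
  b3 li={t} lo={t}
  b4 li={t,z} lo={b,t,z}
  b5 li={t} lo=∅
  b6 li=∅ lo={b,t}
  b7 li={t} lo={b}
  b8 li={b} lo=∅

live-out(b1) = ["b", "t", "z"]

Answer: ["b", "t", "z"]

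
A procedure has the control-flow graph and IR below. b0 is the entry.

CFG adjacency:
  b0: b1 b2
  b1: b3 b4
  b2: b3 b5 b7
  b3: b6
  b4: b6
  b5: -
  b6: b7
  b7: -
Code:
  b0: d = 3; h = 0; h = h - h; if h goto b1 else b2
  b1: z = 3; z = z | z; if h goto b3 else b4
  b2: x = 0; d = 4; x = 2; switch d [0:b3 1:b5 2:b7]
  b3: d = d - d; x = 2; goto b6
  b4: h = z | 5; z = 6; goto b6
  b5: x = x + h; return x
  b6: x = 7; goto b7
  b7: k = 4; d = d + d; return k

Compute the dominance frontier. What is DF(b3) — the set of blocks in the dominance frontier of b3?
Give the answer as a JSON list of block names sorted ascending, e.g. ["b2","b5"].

Answer: ["b6"]

Derivation:
idom tree: b1←b0 b2←b0 b3←b0 b4←b1 b5←b2 b6←b0 b7←b0
Dom at joins:
  b3: preds {b1,b2}: {b0,b1} ∩ {b0,b2} = {b0}; idom=b0
  b6: preds {b3,b4}: {b0,b3} ∩ {b0,b1,b4} = {b0}; idom=b0
  b7: preds {b2,b6}: {b0,b2} ∩ {b0,b6} = {b0}; idom=b0

DF derivation:
  b3←b1: walk b1 to b0
  b3←b2: walk b2 to b0
  b6←b3: walk b3 to b0
  b6←b4: walk b4→b1 to b0
  b7←b2: walk b2 to b0
  b7←b6: walk b6 to b0
  b0 → ∅
  b1 → {b3,b6}
  b2 → {b3,b7}
  b3 → {b6}
  b4 → {b6}
  b5 → ∅
  b6 → {b7}
  b7 → ∅

DF(b3) = ["b6"]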